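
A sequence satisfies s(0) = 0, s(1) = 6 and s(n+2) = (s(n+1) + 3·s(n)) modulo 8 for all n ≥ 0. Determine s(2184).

0

Listing terms: s(0) = 0,  s(1) = 6,  s(2) = 6,  s(3) = 0,  s(4) = 2,  s(5) = 2,  s(6) = 0,  s(7) = 6.
The sequence repeats with period 6.
(2184 - 0) mod 6 = 0, so s(2184) = s(0) = 0.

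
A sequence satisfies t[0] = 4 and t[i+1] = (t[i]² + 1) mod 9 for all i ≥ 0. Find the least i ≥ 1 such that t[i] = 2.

Listing terms: t[0] = 4; t[1] = 8; t[2] = 2; t[3] = 5; t[4] = 8.
Since t[4] = t[1] = 8, the sequence is eventually periodic: after a pre-period of length 1 it cycles with period 3.
The value 2 first appears (with i ≥ 1) at t[2].

2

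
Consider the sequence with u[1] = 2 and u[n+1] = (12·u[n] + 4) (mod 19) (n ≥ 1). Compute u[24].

3

Listing terms: u[1] = 2; u[2] = 9; u[3] = 17; u[4] = 18; u[5] = 11; u[6] = 3; u[7] = 2.
The sequence repeats with period 6.
(24 - 1) mod 6 = 5, so u[24] = u[6] = 3.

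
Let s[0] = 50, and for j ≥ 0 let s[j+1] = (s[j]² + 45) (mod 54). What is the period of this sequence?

We have s[0] = 50, s[1] = 7, s[2] = 40, s[3] = 25, s[4] = 22, s[5] = 43, s[6] = 4, s[7] = 7.
Since s[7] = s[1] = 7, the sequence is eventually periodic: after a pre-period of length 1 it cycles with period 6.

6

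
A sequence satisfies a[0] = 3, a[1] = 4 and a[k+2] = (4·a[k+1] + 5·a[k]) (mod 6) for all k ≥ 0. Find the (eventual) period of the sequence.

We have a[0] = 3, a[1] = 4, a[2] = 1, a[3] = 0, a[4] = 5, a[5] = 2, a[6] = 3, a[7] = 4.
Since (a[6], a[7]) = (a[0], a[1]) = (3, 4) (two consecutive terms determine the rest), the sequence is periodic with period 6.

6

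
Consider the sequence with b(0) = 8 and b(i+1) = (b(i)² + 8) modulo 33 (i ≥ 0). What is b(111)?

30

We have b(0) = 8,  b(1) = 6,  b(2) = 11,  b(3) = 30,  b(4) = 17,  b(5) = 0,  b(6) = 8.
The sequence repeats with period 6.
(111 - 0) mod 6 = 3, so b(111) = b(3) = 30.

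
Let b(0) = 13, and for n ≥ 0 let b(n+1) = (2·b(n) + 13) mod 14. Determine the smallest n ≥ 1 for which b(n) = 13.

3

Listing terms: b(0) = 13, b(1) = 11, b(2) = 7, b(3) = 13.
Since b(3) = b(0) = 13, the sequence is periodic with period 3.
The value 13 next appears (with n ≥ 1) at b(3).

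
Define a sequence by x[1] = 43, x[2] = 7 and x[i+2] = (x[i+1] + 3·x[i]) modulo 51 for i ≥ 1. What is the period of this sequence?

We have x[1] = 43; x[2] = 7; x[3] = 34; x[4] = 4; x[5] = 4; x[6] = 16; x[7] = 28; x[8] = 25; x[9] = 7; x[10] = 31; x[11] = 1; x[12] = 43; x[13] = 46; x[14] = 22; x[15] = 7; x[16] = 22; x[17] = 43; x[18] = 7.
Since (x[17], x[18]) = (x[1], x[2]) = (43, 7) (two consecutive terms determine the rest), the sequence is periodic with period 16.

16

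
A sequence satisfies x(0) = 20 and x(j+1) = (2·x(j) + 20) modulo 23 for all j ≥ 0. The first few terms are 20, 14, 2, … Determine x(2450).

8

x(0) = 20, x(1) = 14, x(2) = 2, x(3) = 1, x(4) = 22, x(5) = 18, x(6) = 10, x(7) = 17, x(8) = 8, x(9) = 13, x(10) = 0, x(11) = 20.
Since x(11) = x(0) = 20, the sequence is periodic with period 11.
(2450 - 0) mod 11 = 8, so x(2450) = x(8) = 8.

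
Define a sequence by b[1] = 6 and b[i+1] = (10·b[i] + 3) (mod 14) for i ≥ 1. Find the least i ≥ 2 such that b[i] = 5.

Computing terms: b[1] = 6,  b[2] = 7,  b[3] = 3,  b[4] = 5,  b[5] = 11,  b[6] = 1,  b[7] = 13,  b[8] = 7.
Since b[8] = b[2] = 7, the sequence is eventually periodic: after a pre-period of length 1 it cycles with period 6.
The value 5 first appears (with i ≥ 2) at b[4].

4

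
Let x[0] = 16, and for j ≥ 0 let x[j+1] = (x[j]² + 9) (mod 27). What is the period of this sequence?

6

x[0] = 16; x[1] = 22; x[2] = 7; x[3] = 4; x[4] = 25; x[5] = 13; x[6] = 16.
Since x[6] = x[0] = 16, the sequence is periodic with period 6.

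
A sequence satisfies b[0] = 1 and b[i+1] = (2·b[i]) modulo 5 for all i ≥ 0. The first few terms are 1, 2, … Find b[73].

2

b[0] = 1, b[1] = 2, b[2] = 4, b[3] = 3, b[4] = 1.
Since b[4] = b[0] = 1, the sequence is periodic with period 4.
(73 - 0) mod 4 = 1, so b[73] = b[1] = 2.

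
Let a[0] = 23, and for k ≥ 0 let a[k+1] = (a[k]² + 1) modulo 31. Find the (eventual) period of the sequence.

Listing terms: a[0] = 23; a[1] = 3; a[2] = 10; a[3] = 8; a[4] = 3.
Since a[4] = a[1] = 3, the sequence is eventually periodic: after a pre-period of length 1 it cycles with period 3.

3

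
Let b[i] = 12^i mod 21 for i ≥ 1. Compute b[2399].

We have b[1] = 12; b[2] = 18; b[3] = 6; b[4] = 9; b[5] = 3; b[6] = 15; b[7] = 12.
Since b[7] = b[1] = 12, the sequence is periodic with period 6.
(2399 - 1) mod 6 = 4, so b[2399] = b[5] = 3.

3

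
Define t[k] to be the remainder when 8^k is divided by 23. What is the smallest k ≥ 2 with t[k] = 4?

Listing terms: t[1] = 8,  t[2] = 18,  t[3] = 6,  t[4] = 2,  t[5] = 16,  t[6] = 13,  t[7] = 12,  t[8] = 4,  t[9] = 9,  t[10] = 3,  t[11] = 1,  t[12] = 8.
Since t[12] = t[1] = 8, the sequence is periodic with period 11.
The value 4 first appears (with k ≥ 2) at t[8].

8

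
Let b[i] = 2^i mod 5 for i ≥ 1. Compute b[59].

3

Computing terms: b[1] = 2,  b[2] = 4,  b[3] = 3,  b[4] = 1,  b[5] = 2.
Since b[5] = b[1] = 2, the sequence is periodic with period 4.
So b[59] = b[1 + ((59-1) mod 4)] = b[3] = 3.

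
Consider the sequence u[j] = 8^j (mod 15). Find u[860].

Listing terms: u[1] = 8,  u[2] = 4,  u[3] = 2,  u[4] = 1,  u[5] = 8.
The sequence repeats with period 4.
So u[860] = u[1 + ((860-1) mod 4)] = u[4] = 1.

1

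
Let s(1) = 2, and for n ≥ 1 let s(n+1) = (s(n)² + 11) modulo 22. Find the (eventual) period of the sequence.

4

Listing terms: s(1) = 2,  s(2) = 15,  s(3) = 16,  s(4) = 3,  s(5) = 20,  s(6) = 15.
Since s(6) = s(2) = 15, the sequence is eventually periodic: after a pre-period of length 1 it cycles with period 4.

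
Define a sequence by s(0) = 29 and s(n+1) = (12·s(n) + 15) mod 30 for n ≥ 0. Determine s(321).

3

We have s(0) = 29,  s(1) = 3,  s(2) = 21,  s(3) = 27,  s(4) = 9,  s(5) = 3.
Since s(5) = s(1) = 3, the sequence is eventually periodic: after a pre-period of length 1 it cycles with period 4.
For n ≥ 1, s(n) depends only on (n - 1) mod 4. (321 - 1) mod 4 = 0, so s(321) = s(1) = 3.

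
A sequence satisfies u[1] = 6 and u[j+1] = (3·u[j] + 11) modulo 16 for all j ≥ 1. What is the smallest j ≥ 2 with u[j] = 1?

4

We have u[1] = 6,  u[2] = 13,  u[3] = 2,  u[4] = 1,  u[5] = 14,  u[6] = 5,  u[7] = 10,  u[8] = 9,  u[9] = 6.
The sequence repeats with period 8.
The value 1 first appears (with j ≥ 2) at u[4].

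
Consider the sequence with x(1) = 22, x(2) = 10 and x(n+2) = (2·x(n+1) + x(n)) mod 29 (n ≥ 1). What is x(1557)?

Listing terms: x(1) = 22,  x(2) = 10,  x(3) = 13,  x(4) = 7,  x(5) = 27,  x(6) = 3,  x(7) = 4,  x(8) = 11,  x(9) = 26,  x(10) = 5,  x(11) = 7,  x(12) = 19,  x(13) = 16,  x(14) = 22,  x(15) = 2,  x(16) = 26,  x(17) = 25,  x(18) = 18,  x(19) = 3,  x(20) = 24,  x(21) = 22,  x(22) = 10.
The sequence repeats with period 20.
So x(1557) = x(1 + ((1557-1) mod 20)) = x(17) = 25.

25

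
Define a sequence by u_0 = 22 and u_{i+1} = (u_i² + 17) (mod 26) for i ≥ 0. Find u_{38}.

We have u_0 = 22; u_1 = 7; u_2 = 14; u_3 = 5; u_4 = 16; u_5 = 13; u_6 = 4; u_7 = 7.
Since u_7 = u_1 = 7, the sequence is eventually periodic: after a pre-period of length 1 it cycles with period 6.
For i ≥ 1, u_i depends only on (i - 1) mod 6. (38 - 1) mod 6 = 1, so u_{38} = u_2 = 14.

14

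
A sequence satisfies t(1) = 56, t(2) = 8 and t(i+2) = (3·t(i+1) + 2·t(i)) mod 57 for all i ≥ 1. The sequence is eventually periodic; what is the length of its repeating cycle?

36

Computing terms: t(1) = 56; t(2) = 8; t(3) = 22; t(4) = 25; t(5) = 5; t(6) = 8; t(7) = 34; t(8) = 4; t(9) = 23; t(10) = 20; t(11) = 49; t(12) = 16; t(13) = 32; t(14) = 14; t(15) = 49; t(16) = 4; t(17) = 53; t(18) = 53; t(19) = 37; t(20) = 46; t(21) = 41; t(22) = 44; t(23) = 43; t(24) = 46; t(25) = 53; t(26) = 23; t(27) = 4; t(28) = 1; t(29) = 11; t(30) = 35; t(31) = 13; t(32) = 52; t(33) = 11; t(34) = 23; t(35) = 34; t(36) = 34; t(37) = 56; t(38) = 8.
The sequence repeats with period 36.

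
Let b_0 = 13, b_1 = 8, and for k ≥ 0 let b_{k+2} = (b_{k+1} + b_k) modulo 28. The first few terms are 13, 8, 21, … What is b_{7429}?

Listing terms: b_0 = 13,  b_1 = 8,  b_2 = 21,  b_3 = 1,  b_4 = 22,  b_5 = 23,  b_6 = 17,  b_7 = 12,  b_8 = 1,  b_9 = 13,  b_{10} = 14,  b_{11} = 27,  b_{12} = 13,  b_{13} = 12,  b_{14} = 25,  b_{15} = 9,  b_{16} = 6,  b_{17} = 15,  b_{18} = 21,  b_{19} = 8,  b_{20} = 1,  b_{21} = 9,  b_{22} = 10,  b_{23} = 19,  b_{24} = 1,  b_{25} = 20,  b_{26} = 21,  b_{27} = 13,  b_{28} = 6,  b_{29} = 19,  b_{30} = 25,  b_{31} = 16,  b_{32} = 13,  b_{33} = 1,  b_{34} = 14,  b_{35} = 15,  b_{36} = 1,  b_{37} = 16,  b_{38} = 17,  b_{39} = 5,  b_{40} = 22,  b_{41} = 27,  b_{42} = 21,  b_{43} = 20,  b_{44} = 13,  b_{45} = 5,  b_{46} = 18,  b_{47} = 23,  b_{48} = 13,  b_{49} = 8.
The sequence repeats with period 48.
So b_{7429} = b_{0 + ((7429-0) mod 48)} = b_{37} = 16.

16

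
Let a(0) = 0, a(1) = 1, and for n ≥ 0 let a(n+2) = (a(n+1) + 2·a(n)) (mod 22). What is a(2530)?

We have a(0) = 0, a(1) = 1, a(2) = 1, a(3) = 3, a(4) = 5, a(5) = 11, a(6) = 21, a(7) = 21, a(8) = 19, a(9) = 17, a(10) = 11, a(11) = 1, a(12) = 1.
Since (a(11), a(12)) = (a(1), a(2)) = (1, 1) (two consecutive terms determine the rest), the sequence is eventually periodic: after a pre-period of length 1 it cycles with period 10.
For n ≥ 1, a(n) depends only on (n - 1) mod 10. (2530 - 1) mod 10 = 9, so a(2530) = a(10) = 11.

11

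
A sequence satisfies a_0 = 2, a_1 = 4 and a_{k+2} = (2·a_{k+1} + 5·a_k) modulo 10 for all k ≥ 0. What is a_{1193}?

4

We have a_0 = 2; a_1 = 4; a_2 = 8; a_3 = 6; a_4 = 2; a_5 = 4.
The sequence repeats with period 4.
(1193 - 0) mod 4 = 1, so a_{1193} = a_1 = 4.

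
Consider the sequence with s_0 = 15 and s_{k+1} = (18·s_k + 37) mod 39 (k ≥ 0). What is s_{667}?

We have s_0 = 15, s_1 = 34, s_2 = 25, s_3 = 19, s_4 = 28, s_5 = 34.
Since s_5 = s_1 = 34, the sequence is eventually periodic: after a pre-period of length 1 it cycles with period 4.
For k ≥ 1, s_k depends only on (k - 1) mod 4. (667 - 1) mod 4 = 2, so s_{667} = s_3 = 19.

19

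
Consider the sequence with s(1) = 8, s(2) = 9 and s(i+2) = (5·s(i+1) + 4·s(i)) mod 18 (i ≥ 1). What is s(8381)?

We have s(1) = 8, s(2) = 9, s(3) = 5, s(4) = 7, s(5) = 1, s(6) = 15, s(7) = 7, s(8) = 5, s(9) = 17, s(10) = 15, s(11) = 17, s(12) = 1, s(13) = 1, s(14) = 9, s(15) = 13, s(16) = 11, s(17) = 17, s(18) = 3, s(19) = 11, s(20) = 13, s(21) = 1, s(22) = 3, s(23) = 1, s(24) = 17, s(25) = 17, s(26) = 9, s(27) = 5.
Since (s(26), s(27)) = (s(2), s(3)) = (9, 5) (two consecutive terms determine the rest), the sequence is eventually periodic: after a pre-period of length 1 it cycles with period 24.
For i ≥ 2, s(i) depends only on (i - 2) mod 24. (8381 - 2) mod 24 = 3, so s(8381) = s(5) = 1.

1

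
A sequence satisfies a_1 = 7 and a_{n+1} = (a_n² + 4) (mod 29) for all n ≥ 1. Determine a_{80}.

0

a_1 = 7,  a_2 = 24,  a_3 = 0,  a_4 = 4,  a_5 = 20,  a_6 = 27,  a_7 = 8,  a_8 = 10,  a_9 = 17,  a_{10} = 3,  a_{11} = 13,  a_{12} = 28,  a_{13} = 5,  a_{14} = 0.
Since a_{14} = a_3 = 0, the sequence is eventually periodic: after a pre-period of length 2 it cycles with period 11.
For n ≥ 3, a_n depends only on (n - 3) mod 11. (80 - 3) mod 11 = 0, so a_{80} = a_3 = 0.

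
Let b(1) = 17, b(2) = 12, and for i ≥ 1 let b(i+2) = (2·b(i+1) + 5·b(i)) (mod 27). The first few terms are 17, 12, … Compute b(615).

We have b(1) = 17,  b(2) = 12,  b(3) = 1,  b(4) = 8,  b(5) = 21,  b(6) = 1,  b(7) = 26,  b(8) = 3,  b(9) = 1,  b(10) = 17,  b(11) = 12.
The sequence repeats with period 9.
(615 - 1) mod 9 = 2, so b(615) = b(3) = 1.

1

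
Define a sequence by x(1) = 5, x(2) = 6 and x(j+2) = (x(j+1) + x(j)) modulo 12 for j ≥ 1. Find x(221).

4

Computing terms: x(1) = 5, x(2) = 6, x(3) = 11, x(4) = 5, x(5) = 4, x(6) = 9, x(7) = 1, x(8) = 10, x(9) = 11, x(10) = 9, x(11) = 8, x(12) = 5, x(13) = 1, x(14) = 6, x(15) = 7, x(16) = 1, x(17) = 8, x(18) = 9, x(19) = 5, x(20) = 2, x(21) = 7, x(22) = 9, x(23) = 4, x(24) = 1, x(25) = 5, x(26) = 6.
The sequence repeats with period 24.
(221 - 1) mod 24 = 4, so x(221) = x(5) = 4.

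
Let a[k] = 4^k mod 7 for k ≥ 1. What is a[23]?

We have a[1] = 4; a[2] = 2; a[3] = 1; a[4] = 4.
The sequence repeats with period 3.
(23 - 1) mod 3 = 1, so a[23] = a[2] = 2.

2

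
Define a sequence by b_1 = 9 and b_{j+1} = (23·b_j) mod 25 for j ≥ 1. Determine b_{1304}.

3

We have b_1 = 9, b_2 = 7, b_3 = 11, b_4 = 3, b_5 = 19, b_6 = 12, b_7 = 1, b_8 = 23, b_9 = 4, b_{10} = 17, b_{11} = 16, b_{12} = 18, b_{13} = 14, b_{14} = 22, b_{15} = 6, b_{16} = 13, b_{17} = 24, b_{18} = 2, b_{19} = 21, b_{20} = 8, b_{21} = 9.
The sequence repeats with period 20.
So b_{1304} = b_{1 + ((1304-1) mod 20)} = b_4 = 3.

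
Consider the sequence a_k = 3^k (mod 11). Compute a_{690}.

1

Computing terms: a_1 = 3; a_2 = 9; a_3 = 5; a_4 = 4; a_5 = 1; a_6 = 3.
Since a_6 = a_1 = 3, the sequence is periodic with period 5.
(690 - 1) mod 5 = 4, so a_{690} = a_5 = 1.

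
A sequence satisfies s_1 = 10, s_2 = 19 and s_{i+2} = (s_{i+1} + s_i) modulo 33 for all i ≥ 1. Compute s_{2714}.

s_1 = 10,  s_2 = 19,  s_3 = 29,  s_4 = 15,  s_5 = 11,  s_6 = 26,  s_7 = 4,  s_8 = 30,  s_9 = 1,  s_{10} = 31,  s_{11} = 32,  s_{12} = 30,  s_{13} = 29,  s_{14} = 26,  s_{15} = 22,  s_{16} = 15,  s_{17} = 4,  s_{18} = 19,  s_{19} = 23,  s_{20} = 9,  s_{21} = 32,  s_{22} = 8,  s_{23} = 7,  s_{24} = 15,  s_{25} = 22,  s_{26} = 4,  s_{27} = 26,  s_{28} = 30,  s_{29} = 23,  s_{30} = 20,  s_{31} = 10,  s_{32} = 30,  s_{33} = 7,  s_{34} = 4,  s_{35} = 11,  s_{36} = 15,  s_{37} = 26,  s_{38} = 8,  s_{39} = 1,  s_{40} = 9,  s_{41} = 10,  s_{42} = 19.
Since (s_{41}, s_{42}) = (s_1, s_2) = (10, 19) (two consecutive terms determine the rest), the sequence is periodic with period 40.
So s_{2714} = s_{1 + ((2714-1) mod 40)} = s_{34} = 4.

4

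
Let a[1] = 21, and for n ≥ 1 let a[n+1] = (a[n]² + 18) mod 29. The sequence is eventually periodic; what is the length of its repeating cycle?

5

We have a[1] = 21; a[2] = 24; a[3] = 14; a[4] = 11; a[5] = 23; a[6] = 25; a[7] = 5; a[8] = 14.
Since a[8] = a[3] = 14, the sequence is eventually periodic: after a pre-period of length 2 it cycles with period 5.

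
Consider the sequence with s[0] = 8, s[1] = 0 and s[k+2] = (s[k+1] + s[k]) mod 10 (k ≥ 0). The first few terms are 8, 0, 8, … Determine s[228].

Computing terms: s[0] = 8; s[1] = 0; s[2] = 8; s[3] = 8; s[4] = 6; s[5] = 4; s[6] = 0; s[7] = 4; s[8] = 4; s[9] = 8; s[10] = 2; s[11] = 0; s[12] = 2; s[13] = 2; s[14] = 4; s[15] = 6; s[16] = 0; s[17] = 6; s[18] = 6; s[19] = 2; s[20] = 8; s[21] = 0.
The sequence repeats with period 20.
So s[228] = s[0 + ((228-0) mod 20)] = s[8] = 4.

4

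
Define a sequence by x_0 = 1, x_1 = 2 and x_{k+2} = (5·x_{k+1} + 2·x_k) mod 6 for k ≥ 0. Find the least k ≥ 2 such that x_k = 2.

Listing terms: x_0 = 1, x_1 = 2, x_2 = 0, x_3 = 4, x_4 = 2, x_5 = 0.
Since (x_4, x_5) = (x_1, x_2) = (2, 0) (two consecutive terms determine the rest), the sequence is eventually periodic: after a pre-period of length 1 it cycles with period 3.
The value 2 next appears (with k ≥ 2) at x_4.

4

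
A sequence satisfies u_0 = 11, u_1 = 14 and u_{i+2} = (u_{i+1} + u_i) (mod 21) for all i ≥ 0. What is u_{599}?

18

u_0 = 11; u_1 = 14; u_2 = 4; u_3 = 18; u_4 = 1; u_5 = 19; u_6 = 20; u_7 = 18; u_8 = 17; u_9 = 14; u_{10} = 10; u_{11} = 3; u_{12} = 13; u_{13} = 16; u_{14} = 8; u_{15} = 3; u_{16} = 11; u_{17} = 14.
The sequence repeats with period 16.
(599 - 0) mod 16 = 7, so u_{599} = u_7 = 18.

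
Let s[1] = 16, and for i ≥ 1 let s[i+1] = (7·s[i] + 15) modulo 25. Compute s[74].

Listing terms: s[1] = 16, s[2] = 2, s[3] = 4, s[4] = 18, s[5] = 16.
The sequence repeats with period 4.
(74 - 1) mod 4 = 1, so s[74] = s[2] = 2.

2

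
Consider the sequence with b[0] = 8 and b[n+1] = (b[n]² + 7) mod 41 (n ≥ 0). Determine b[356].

b[0] = 8; b[1] = 30; b[2] = 5; b[3] = 32; b[4] = 6; b[5] = 2; b[6] = 11; b[7] = 5.
Since b[7] = b[2] = 5, the sequence is eventually periodic: after a pre-period of length 2 it cycles with period 5.
For n ≥ 2, b[n] depends only on (n - 2) mod 5. (356 - 2) mod 5 = 4, so b[356] = b[6] = 11.

11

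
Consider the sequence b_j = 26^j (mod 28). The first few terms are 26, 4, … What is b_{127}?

b_1 = 26,  b_2 = 4,  b_3 = 20,  b_4 = 16,  b_5 = 24,  b_6 = 8,  b_7 = 12,  b_8 = 4.
Since b_8 = b_2 = 4, the sequence is eventually periodic: after a pre-period of length 1 it cycles with period 6.
For j ≥ 2, b_j depends only on (j - 2) mod 6. (127 - 2) mod 6 = 5, so b_{127} = b_7 = 12.

12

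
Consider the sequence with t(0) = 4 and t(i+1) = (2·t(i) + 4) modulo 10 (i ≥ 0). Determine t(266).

8

t(0) = 4; t(1) = 2; t(2) = 8; t(3) = 0; t(4) = 4.
The sequence repeats with period 4.
So t(266) = t(0 + ((266-0) mod 4)) = t(2) = 8.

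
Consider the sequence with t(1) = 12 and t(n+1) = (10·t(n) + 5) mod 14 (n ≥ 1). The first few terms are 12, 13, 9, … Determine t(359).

3

We have t(1) = 12,  t(2) = 13,  t(3) = 9,  t(4) = 11,  t(5) = 3,  t(6) = 7,  t(7) = 5,  t(8) = 13.
Since t(8) = t(2) = 13, the sequence is eventually periodic: after a pre-period of length 1 it cycles with period 6.
For n ≥ 2, t(n) depends only on (n - 2) mod 6. (359 - 2) mod 6 = 3, so t(359) = t(5) = 3.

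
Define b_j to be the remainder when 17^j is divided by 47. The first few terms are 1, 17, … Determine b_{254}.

Listing terms: b_0 = 1; b_1 = 17; b_2 = 7; b_3 = 25; b_4 = 2; b_5 = 34; b_6 = 14; b_7 = 3; b_8 = 4; b_9 = 21; b_{10} = 28; b_{11} = 6; b_{12} = 8; b_{13} = 42; b_{14} = 9; b_{15} = 12; b_{16} = 16; b_{17} = 37; b_{18} = 18; b_{19} = 24; b_{20} = 32; b_{21} = 27; b_{22} = 36; b_{23} = 1.
The sequence repeats with period 23.
So b_{254} = b_{0 + ((254-0) mod 23)} = b_1 = 17.

17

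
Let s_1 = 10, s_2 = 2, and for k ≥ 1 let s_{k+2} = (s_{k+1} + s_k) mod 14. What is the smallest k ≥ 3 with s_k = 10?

Listing terms: s_1 = 10; s_2 = 2; s_3 = 12; s_4 = 0; s_5 = 12; s_6 = 12; s_7 = 10; s_8 = 8; s_9 = 4; s_{10} = 12; s_{11} = 2; s_{12} = 0; s_{13} = 2; s_{14} = 2; s_{15} = 4; s_{16} = 6; s_{17} = 10; s_{18} = 2.
The sequence repeats with period 16.
The value 10 first appears (with k ≥ 3) at s_7.

7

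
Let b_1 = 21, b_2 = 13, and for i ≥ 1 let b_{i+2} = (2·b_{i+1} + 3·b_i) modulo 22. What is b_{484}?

19

b_1 = 21; b_2 = 13; b_3 = 1; b_4 = 19; b_5 = 19; b_6 = 7; b_7 = 5; b_8 = 9; b_9 = 11; b_{10} = 5; b_{11} = 21; b_{12} = 13.
The sequence repeats with period 10.
So b_{484} = b_{1 + ((484-1) mod 10)} = b_4 = 19.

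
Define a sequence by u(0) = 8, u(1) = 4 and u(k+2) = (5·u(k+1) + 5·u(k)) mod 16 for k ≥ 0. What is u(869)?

12

Computing terms: u(0) = 8; u(1) = 4; u(2) = 12; u(3) = 0; u(4) = 12; u(5) = 12; u(6) = 8; u(7) = 4.
The sequence repeats with period 6.
(869 - 0) mod 6 = 5, so u(869) = u(5) = 12.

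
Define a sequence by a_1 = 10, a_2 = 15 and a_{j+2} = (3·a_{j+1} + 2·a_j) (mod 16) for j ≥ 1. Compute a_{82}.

1

We have a_1 = 10, a_2 = 15, a_3 = 1, a_4 = 1, a_5 = 5, a_6 = 1, a_7 = 13, a_8 = 9, a_9 = 5, a_{10} = 1.
Since (a_9, a_{10}) = (a_5, a_6) = (5, 1) (two consecutive terms determine the rest), the sequence is eventually periodic: after a pre-period of length 4 it cycles with period 4.
For j ≥ 5, a_j depends only on (j - 5) mod 4. (82 - 5) mod 4 = 1, so a_{82} = a_6 = 1.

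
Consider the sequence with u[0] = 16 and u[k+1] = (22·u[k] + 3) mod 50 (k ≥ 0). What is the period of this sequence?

Listing terms: u[0] = 16, u[1] = 5, u[2] = 13, u[3] = 39, u[4] = 11, u[5] = 45, u[6] = 43, u[7] = 49, u[8] = 31, u[9] = 35, u[10] = 23, u[11] = 9, u[12] = 1, u[13] = 25, u[14] = 3, u[15] = 19, u[16] = 21, u[17] = 15, u[18] = 33, u[19] = 29, u[20] = 41, u[21] = 5.
Since u[21] = u[1] = 5, the sequence is eventually periodic: after a pre-period of length 1 it cycles with period 20.

20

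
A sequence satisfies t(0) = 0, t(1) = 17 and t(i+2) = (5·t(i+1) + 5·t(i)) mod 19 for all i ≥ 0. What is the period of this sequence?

Computing terms: t(0) = 0; t(1) = 17; t(2) = 9; t(3) = 16; t(4) = 11; t(5) = 2; t(6) = 8; t(7) = 12; t(8) = 5; t(9) = 9; t(10) = 13; t(11) = 15; t(12) = 7; t(13) = 15; t(14) = 15; t(15) = 17; t(16) = 8; t(17) = 11; t(18) = 0; t(19) = 17.
Since (t(18), t(19)) = (t(0), t(1)) = (0, 17) (two consecutive terms determine the rest), the sequence is periodic with period 18.

18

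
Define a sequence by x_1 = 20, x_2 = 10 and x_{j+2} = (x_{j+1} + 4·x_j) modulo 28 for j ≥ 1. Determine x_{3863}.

x_1 = 20; x_2 = 10; x_3 = 6; x_4 = 18; x_5 = 14; x_6 = 2; x_7 = 2; x_8 = 10; x_9 = 18; x_{10} = 2; x_{11} = 18; x_{12} = 26; x_{13} = 14; x_{14} = 6; x_{15} = 6; x_{16} = 2; x_{17} = 26; x_{18} = 6; x_{19} = 26; x_{20} = 22; x_{21} = 14; x_{22} = 18; x_{23} = 18; x_{24} = 6; x_{25} = 22; x_{26} = 18; x_{27} = 22; x_{28} = 10; x_{29} = 14; x_{30} = 26; x_{31} = 26; x_{32} = 18; x_{33} = 10; x_{34} = 26; x_{35} = 10; x_{36} = 2; x_{37} = 14; x_{38} = 22; x_{39} = 22; x_{40} = 26; x_{41} = 2; x_{42} = 22; x_{43} = 2; x_{44} = 6; x_{45} = 14; x_{46} = 10; x_{47} = 10; x_{48} = 22; x_{49} = 6; x_{50} = 10; x_{51} = 6.
Since (x_{50}, x_{51}) = (x_2, x_3) = (10, 6) (two consecutive terms determine the rest), the sequence is eventually periodic: after a pre-period of length 1 it cycles with period 48.
For j ≥ 2, x_j depends only on (j - 2) mod 48. (3863 - 2) mod 48 = 21, so x_{3863} = x_{23} = 18.

18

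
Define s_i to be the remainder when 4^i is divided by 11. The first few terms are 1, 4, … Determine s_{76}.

4

s_0 = 1; s_1 = 4; s_2 = 5; s_3 = 9; s_4 = 3; s_5 = 1.
The sequence repeats with period 5.
So s_{76} = s_{0 + ((76-0) mod 5)} = s_1 = 4.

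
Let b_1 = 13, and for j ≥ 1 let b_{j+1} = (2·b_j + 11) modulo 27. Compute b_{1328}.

Computing terms: b_1 = 13, b_2 = 10, b_3 = 4, b_4 = 19, b_5 = 22, b_6 = 1, b_7 = 13.
The sequence repeats with period 6.
(1328 - 1) mod 6 = 1, so b_{1328} = b_2 = 10.

10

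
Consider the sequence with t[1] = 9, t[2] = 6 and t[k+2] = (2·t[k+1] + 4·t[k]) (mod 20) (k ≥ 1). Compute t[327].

We have t[1] = 9; t[2] = 6; t[3] = 8; t[4] = 0; t[5] = 12; t[6] = 4; t[7] = 16; t[8] = 8; t[9] = 0.
Since (t[8], t[9]) = (t[3], t[4]) = (8, 0) (two consecutive terms determine the rest), the sequence is eventually periodic: after a pre-period of length 2 it cycles with period 5.
For k ≥ 3, t[k] depends only on (k - 3) mod 5. (327 - 3) mod 5 = 4, so t[327] = t[7] = 16.

16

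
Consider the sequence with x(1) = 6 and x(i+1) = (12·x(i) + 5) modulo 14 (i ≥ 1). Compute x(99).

5

x(1) = 6, x(2) = 7, x(3) = 5, x(4) = 9, x(5) = 1, x(6) = 3, x(7) = 13, x(8) = 7.
Since x(8) = x(2) = 7, the sequence is eventually periodic: after a pre-period of length 1 it cycles with period 6.
For i ≥ 2, x(i) depends only on (i - 2) mod 6. (99 - 2) mod 6 = 1, so x(99) = x(3) = 5.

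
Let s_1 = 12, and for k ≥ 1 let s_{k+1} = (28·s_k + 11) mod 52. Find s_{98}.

Listing terms: s_1 = 12, s_2 = 35, s_3 = 3, s_4 = 43, s_5 = 19, s_6 = 23, s_7 = 31, s_8 = 47, s_9 = 27, s_{10} = 39, s_{11} = 11, s_{12} = 7, s_{13} = 51, s_{14} = 35.
Since s_{14} = s_2 = 35, the sequence is eventually periodic: after a pre-period of length 1 it cycles with period 12.
For k ≥ 2, s_k depends only on (k - 2) mod 12. (98 - 2) mod 12 = 0, so s_{98} = s_2 = 35.

35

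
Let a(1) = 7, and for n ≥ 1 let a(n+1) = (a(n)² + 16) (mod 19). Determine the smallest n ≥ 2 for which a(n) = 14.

Computing terms: a(1) = 7,  a(2) = 8,  a(3) = 4,  a(4) = 13,  a(5) = 14,  a(6) = 3,  a(7) = 6,  a(8) = 14.
Since a(8) = a(5) = 14, the sequence is eventually periodic: after a pre-period of length 4 it cycles with period 3.
The value 14 first appears (with n ≥ 2) at a(5).

5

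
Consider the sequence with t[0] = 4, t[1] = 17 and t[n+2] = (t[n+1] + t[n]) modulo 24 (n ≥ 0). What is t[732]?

20

We have t[0] = 4, t[1] = 17, t[2] = 21, t[3] = 14, t[4] = 11, t[5] = 1, t[6] = 12, t[7] = 13, t[8] = 1, t[9] = 14, t[10] = 15, t[11] = 5, t[12] = 20, t[13] = 1, t[14] = 21, t[15] = 22, t[16] = 19, t[17] = 17, t[18] = 12, t[19] = 5, t[20] = 17, t[21] = 22, t[22] = 15, t[23] = 13, t[24] = 4, t[25] = 17.
The sequence repeats with period 24.
(732 - 0) mod 24 = 12, so t[732] = t[12] = 20.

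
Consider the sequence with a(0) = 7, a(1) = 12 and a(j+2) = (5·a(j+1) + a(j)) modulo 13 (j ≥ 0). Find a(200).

11

a(0) = 7; a(1) = 12; a(2) = 2; a(3) = 9; a(4) = 8; a(5) = 10; a(6) = 6; a(7) = 1; a(8) = 11; a(9) = 4; a(10) = 5; a(11) = 3; a(12) = 7; a(13) = 12.
The sequence repeats with period 12.
So a(200) = a(0 + ((200-0) mod 12)) = a(8) = 11.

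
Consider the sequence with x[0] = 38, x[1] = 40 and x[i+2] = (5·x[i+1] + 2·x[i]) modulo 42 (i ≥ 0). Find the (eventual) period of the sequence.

We have x[0] = 38; x[1] = 40; x[2] = 24; x[3] = 32; x[4] = 40; x[5] = 12; x[6] = 14; x[7] = 10; x[8] = 36; x[9] = 32; x[10] = 22; x[11] = 6; x[12] = 32; x[13] = 4; x[14] = 0; x[15] = 8; x[16] = 40; x[17] = 6; x[18] = 26; x[19] = 16; x[20] = 6; x[21] = 20; x[22] = 28; x[23] = 12; x[24] = 32; x[25] = 16; x[26] = 18; x[27] = 38; x[28] = 16; x[29] = 30; x[30] = 14; x[31] = 4; x[32] = 6; x[33] = 38; x[34] = 34; x[35] = 36; x[36] = 38; x[37] = 10; x[38] = 0; x[39] = 20; x[40] = 16; x[41] = 36; x[42] = 2; x[43] = 40; x[44] = 36; x[45] = 8; x[46] = 28; x[47] = 30; x[48] = 38; x[49] = 40.
The sequence repeats with period 48.

48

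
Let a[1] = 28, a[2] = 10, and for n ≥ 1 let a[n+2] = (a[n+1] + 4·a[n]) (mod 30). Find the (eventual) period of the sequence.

Listing terms: a[1] = 28, a[2] = 10, a[3] = 2, a[4] = 12, a[5] = 20, a[6] = 8, a[7] = 28, a[8] = 0, a[9] = 22, a[10] = 22, a[11] = 20, a[12] = 18, a[13] = 8, a[14] = 20, a[15] = 22, a[16] = 12, a[17] = 10, a[18] = 28, a[19] = 8, a[20] = 0, a[21] = 2, a[22] = 2, a[23] = 10, a[24] = 18, a[25] = 28, a[26] = 10.
Since (a[25], a[26]) = (a[1], a[2]) = (28, 10) (two consecutive terms determine the rest), the sequence is periodic with period 24.

24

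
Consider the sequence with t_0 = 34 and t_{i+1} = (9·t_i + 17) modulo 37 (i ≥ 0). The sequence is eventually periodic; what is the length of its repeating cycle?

Listing terms: t_0 = 34; t_1 = 27; t_2 = 1; t_3 = 26; t_4 = 29; t_5 = 19; t_6 = 3; t_7 = 7; t_8 = 6; t_9 = 34.
The sequence repeats with period 9.

9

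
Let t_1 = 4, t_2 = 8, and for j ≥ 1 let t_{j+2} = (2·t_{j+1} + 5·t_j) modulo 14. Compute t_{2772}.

We have t_1 = 4,  t_2 = 8,  t_3 = 8,  t_4 = 0,  t_5 = 12,  t_6 = 10,  t_7 = 10,  t_8 = 0,  t_9 = 8,  t_{10} = 2,  t_{11} = 2,  t_{12} = 0,  t_{13} = 10,  t_{14} = 6,  t_{15} = 6,  t_{16} = 0,  t_{17} = 2,  t_{18} = 4,  t_{19} = 4,  t_{20} = 0,  t_{21} = 6,  t_{22} = 12,  t_{23} = 12,  t_{24} = 0,  t_{25} = 4,  t_{26} = 8.
Since (t_{25}, t_{26}) = (t_1, t_2) = (4, 8) (two consecutive terms determine the rest), the sequence is periodic with period 24.
So t_{2772} = t_{1 + ((2772-1) mod 24)} = t_{12} = 0.

0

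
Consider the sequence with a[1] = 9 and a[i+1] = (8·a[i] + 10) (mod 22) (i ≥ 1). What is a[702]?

Computing terms: a[1] = 9, a[2] = 16, a[3] = 6, a[4] = 14, a[5] = 12, a[6] = 18, a[7] = 0, a[8] = 10, a[9] = 2, a[10] = 4, a[11] = 20, a[12] = 16.
Since a[12] = a[2] = 16, the sequence is eventually periodic: after a pre-period of length 1 it cycles with period 10.
For i ≥ 2, a[i] depends only on (i - 2) mod 10. (702 - 2) mod 10 = 0, so a[702] = a[2] = 16.

16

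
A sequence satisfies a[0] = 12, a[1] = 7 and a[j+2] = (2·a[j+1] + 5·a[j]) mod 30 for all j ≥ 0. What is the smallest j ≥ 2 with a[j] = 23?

a[0] = 12; a[1] = 7; a[2] = 14; a[3] = 3; a[4] = 16; a[5] = 17; a[6] = 24; a[7] = 13; a[8] = 26; a[9] = 27; a[10] = 4; a[11] = 23; a[12] = 6; a[13] = 7; a[14] = 14.
Since (a[13], a[14]) = (a[1], a[2]) = (7, 14) (two consecutive terms determine the rest), the sequence is eventually periodic: after a pre-period of length 1 it cycles with period 12.
The value 23 first appears (with j ≥ 2) at a[11].

11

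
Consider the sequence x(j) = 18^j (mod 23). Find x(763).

4

Listing terms: x(0) = 1, x(1) = 18, x(2) = 2, x(3) = 13, x(4) = 4, x(5) = 3, x(6) = 8, x(7) = 6, x(8) = 16, x(9) = 12, x(10) = 9, x(11) = 1.
The sequence repeats with period 11.
(763 - 0) mod 11 = 4, so x(763) = x(4) = 4.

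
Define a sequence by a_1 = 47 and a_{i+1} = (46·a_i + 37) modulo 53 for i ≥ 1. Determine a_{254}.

Computing terms: a_1 = 47, a_2 = 26, a_3 = 14, a_4 = 45, a_5 = 40, a_6 = 22, a_7 = 42, a_8 = 8, a_9 = 34, a_{10} = 11, a_{11} = 13, a_{12} = 52, a_{13} = 44, a_{14} = 47.
The sequence repeats with period 13.
(254 - 1) mod 13 = 6, so a_{254} = a_7 = 42.

42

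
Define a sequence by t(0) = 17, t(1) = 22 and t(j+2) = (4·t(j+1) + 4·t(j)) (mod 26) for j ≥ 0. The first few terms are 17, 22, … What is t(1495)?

14

We have t(0) = 17,  t(1) = 22,  t(2) = 0,  t(3) = 10,  t(4) = 14,  t(5) = 18,  t(6) = 24,  t(7) = 12,  t(8) = 14,  t(9) = 0,  t(10) = 4,  t(11) = 16,  t(12) = 2,  t(13) = 20,  t(14) = 10,  t(15) = 16,  t(16) = 0,  t(17) = 12,  t(18) = 22,  t(19) = 6,  t(20) = 8,  t(21) = 4,  t(22) = 22,  t(23) = 0.
Since (t(22), t(23)) = (t(1), t(2)) = (22, 0) (two consecutive terms determine the rest), the sequence is eventually periodic: after a pre-period of length 1 it cycles with period 21.
For j ≥ 1, t(j) depends only on (j - 1) mod 21. (1495 - 1) mod 21 = 3, so t(1495) = t(4) = 14.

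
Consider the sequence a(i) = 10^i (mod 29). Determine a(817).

8

Computing terms: a(0) = 1,  a(1) = 10,  a(2) = 13,  a(3) = 14,  a(4) = 24,  a(5) = 8,  a(6) = 22,  a(7) = 17,  a(8) = 25,  a(9) = 18,  a(10) = 6,  a(11) = 2,  a(12) = 20,  a(13) = 26,  a(14) = 28,  a(15) = 19,  a(16) = 16,  a(17) = 15,  a(18) = 5,  a(19) = 21,  a(20) = 7,  a(21) = 12,  a(22) = 4,  a(23) = 11,  a(24) = 23,  a(25) = 27,  a(26) = 9,  a(27) = 3,  a(28) = 1.
The sequence repeats with period 28.
So a(817) = a(0 + ((817-0) mod 28)) = a(5) = 8.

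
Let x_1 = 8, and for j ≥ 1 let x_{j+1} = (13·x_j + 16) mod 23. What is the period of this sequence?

We have x_1 = 8, x_2 = 5, x_3 = 12, x_4 = 11, x_5 = 21, x_6 = 13, x_7 = 1, x_8 = 6, x_9 = 2, x_{10} = 19, x_{11} = 10, x_{12} = 8.
Since x_{12} = x_1 = 8, the sequence is periodic with period 11.

11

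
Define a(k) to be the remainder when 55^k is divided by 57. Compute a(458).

Listing terms: a(0) = 1; a(1) = 55; a(2) = 4; a(3) = 49; a(4) = 16; a(5) = 25; a(6) = 7; a(7) = 43; a(8) = 28; a(9) = 1.
The sequence repeats with period 9.
(458 - 0) mod 9 = 8, so a(458) = a(8) = 28.

28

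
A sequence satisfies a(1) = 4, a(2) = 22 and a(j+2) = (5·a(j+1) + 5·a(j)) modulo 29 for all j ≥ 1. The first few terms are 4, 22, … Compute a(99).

25

We have a(1) = 4, a(2) = 22, a(3) = 14, a(4) = 6, a(5) = 13, a(6) = 8, a(7) = 18, a(8) = 14, a(9) = 15, a(10) = 0, a(11) = 17, a(12) = 27, a(13) = 17, a(14) = 17, a(15) = 25, a(16) = 7, a(17) = 15, a(18) = 23, a(19) = 16, a(20) = 21, a(21) = 11, a(22) = 15, a(23) = 14, a(24) = 0, a(25) = 12, a(26) = 2, a(27) = 12, a(28) = 12, a(29) = 4, a(30) = 22.
The sequence repeats with period 28.
(99 - 1) mod 28 = 14, so a(99) = a(15) = 25.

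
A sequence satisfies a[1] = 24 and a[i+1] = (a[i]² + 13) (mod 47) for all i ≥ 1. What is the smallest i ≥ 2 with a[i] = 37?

a[1] = 24,  a[2] = 25,  a[3] = 27,  a[4] = 37,  a[5] = 19,  a[6] = 45,  a[7] = 17,  a[8] = 20,  a[9] = 37.
Since a[9] = a[4] = 37, the sequence is eventually periodic: after a pre-period of length 3 it cycles with period 5.
The value 37 first appears (with i ≥ 2) at a[4].

4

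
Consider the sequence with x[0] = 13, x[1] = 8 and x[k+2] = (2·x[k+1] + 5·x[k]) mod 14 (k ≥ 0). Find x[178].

Listing terms: x[0] = 13; x[1] = 8; x[2] = 11; x[3] = 6; x[4] = 11; x[5] = 10; x[6] = 5; x[7] = 4; x[8] = 5; x[9] = 2; x[10] = 1; x[11] = 12; x[12] = 1; x[13] = 6; x[14] = 3; x[15] = 8; x[16] = 3; x[17] = 4; x[18] = 9; x[19] = 10; x[20] = 9; x[21] = 12; x[22] = 13; x[23] = 2; x[24] = 13; x[25] = 8.
The sequence repeats with period 24.
(178 - 0) mod 24 = 10, so x[178] = x[10] = 1.

1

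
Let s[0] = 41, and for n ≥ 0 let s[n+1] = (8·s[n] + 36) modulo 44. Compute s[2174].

Listing terms: s[0] = 41; s[1] = 12; s[2] = 0; s[3] = 36; s[4] = 16; s[5] = 32; s[6] = 28; s[7] = 40; s[8] = 4; s[9] = 24; s[10] = 8; s[11] = 12.
Since s[11] = s[1] = 12, the sequence is eventually periodic: after a pre-period of length 1 it cycles with period 10.
For n ≥ 1, s[n] depends only on (n - 1) mod 10. (2174 - 1) mod 10 = 3, so s[2174] = s[4] = 16.

16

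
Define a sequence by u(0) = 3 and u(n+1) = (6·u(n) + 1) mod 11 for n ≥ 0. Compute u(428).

6

Listing terms: u(0) = 3, u(1) = 8, u(2) = 5, u(3) = 9, u(4) = 0, u(5) = 1, u(6) = 7, u(7) = 10, u(8) = 6, u(9) = 4, u(10) = 3.
The sequence repeats with period 10.
So u(428) = u(0 + ((428-0) mod 10)) = u(8) = 6.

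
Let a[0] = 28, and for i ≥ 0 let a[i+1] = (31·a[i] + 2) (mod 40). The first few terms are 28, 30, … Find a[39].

6

a[0] = 28, a[1] = 30, a[2] = 12, a[3] = 14, a[4] = 36, a[5] = 38, a[6] = 20, a[7] = 22, a[8] = 4, a[9] = 6, a[10] = 28.
Since a[10] = a[0] = 28, the sequence is periodic with period 10.
(39 - 0) mod 10 = 9, so a[39] = a[9] = 6.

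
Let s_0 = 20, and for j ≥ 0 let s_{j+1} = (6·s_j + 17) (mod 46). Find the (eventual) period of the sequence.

s_0 = 20,  s_1 = 45,  s_2 = 11,  s_3 = 37,  s_4 = 9,  s_5 = 25,  s_6 = 29,  s_7 = 7,  s_8 = 13,  s_9 = 3,  s_{10} = 35,  s_{11} = 43,  s_{12} = 45.
Since s_{12} = s_1 = 45, the sequence is eventually periodic: after a pre-period of length 1 it cycles with period 11.

11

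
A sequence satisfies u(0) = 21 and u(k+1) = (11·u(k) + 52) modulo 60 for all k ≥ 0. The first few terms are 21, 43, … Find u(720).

21

Computing terms: u(0) = 21,  u(1) = 43,  u(2) = 45,  u(3) = 7,  u(4) = 9,  u(5) = 31,  u(6) = 33,  u(7) = 55,  u(8) = 57,  u(9) = 19,  u(10) = 21.
The sequence repeats with period 10.
So u(720) = u(0 + ((720-0) mod 10)) = u(0) = 21.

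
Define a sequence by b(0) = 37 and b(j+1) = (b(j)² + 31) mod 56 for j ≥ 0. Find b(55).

Computing terms: b(0) = 37,  b(1) = 0,  b(2) = 31,  b(3) = 40,  b(4) = 7,  b(5) = 24,  b(6) = 47,  b(7) = 0.
Since b(7) = b(1) = 0, the sequence is eventually periodic: after a pre-period of length 1 it cycles with period 6.
For j ≥ 1, b(j) depends only on (j - 1) mod 6. (55 - 1) mod 6 = 0, so b(55) = b(1) = 0.

0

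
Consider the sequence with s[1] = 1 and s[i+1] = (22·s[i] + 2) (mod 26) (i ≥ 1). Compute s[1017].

Listing terms: s[1] = 1,  s[2] = 24,  s[3] = 10,  s[4] = 14,  s[5] = 24.
Since s[5] = s[2] = 24, the sequence is eventually periodic: after a pre-period of length 1 it cycles with period 3.
For i ≥ 2, s[i] depends only on (i - 2) mod 3. (1017 - 2) mod 3 = 1, so s[1017] = s[3] = 10.

10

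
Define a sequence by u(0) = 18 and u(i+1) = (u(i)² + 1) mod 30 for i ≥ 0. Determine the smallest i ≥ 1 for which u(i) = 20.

u(0) = 18,  u(1) = 25,  u(2) = 26,  u(3) = 17,  u(4) = 20,  u(5) = 11,  u(6) = 2,  u(7) = 5,  u(8) = 26.
Since u(8) = u(2) = 26, the sequence is eventually periodic: after a pre-period of length 2 it cycles with period 6.
The value 20 first appears (with i ≥ 1) at u(4).

4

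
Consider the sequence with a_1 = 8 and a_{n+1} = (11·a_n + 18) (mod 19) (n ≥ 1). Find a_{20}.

We have a_1 = 8,  a_2 = 11,  a_3 = 6,  a_4 = 8.
Since a_4 = a_1 = 8, the sequence is periodic with period 3.
So a_{20} = a_{1 + ((20-1) mod 3)} = a_2 = 11.

11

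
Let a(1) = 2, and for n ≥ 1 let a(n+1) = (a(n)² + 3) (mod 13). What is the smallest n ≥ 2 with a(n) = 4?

6

Computing terms: a(1) = 2,  a(2) = 7,  a(3) = 0,  a(4) = 3,  a(5) = 12,  a(6) = 4,  a(7) = 6,  a(8) = 0.
Since a(8) = a(3) = 0, the sequence is eventually periodic: after a pre-period of length 2 it cycles with period 5.
The value 4 first appears (with n ≥ 2) at a(6).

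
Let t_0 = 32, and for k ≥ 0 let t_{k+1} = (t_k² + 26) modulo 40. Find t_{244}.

30

Listing terms: t_0 = 32; t_1 = 10; t_2 = 6; t_3 = 22; t_4 = 30; t_5 = 6.
Since t_5 = t_2 = 6, the sequence is eventually periodic: after a pre-period of length 2 it cycles with period 3.
For k ≥ 2, t_k depends only on (k - 2) mod 3. (244 - 2) mod 3 = 2, so t_{244} = t_4 = 30.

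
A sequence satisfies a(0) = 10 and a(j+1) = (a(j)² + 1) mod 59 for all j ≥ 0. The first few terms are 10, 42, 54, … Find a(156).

We have a(0) = 10; a(1) = 42; a(2) = 54; a(3) = 26; a(4) = 28; a(5) = 18; a(6) = 30; a(7) = 16; a(8) = 21; a(9) = 29; a(10) = 16.
Since a(10) = a(7) = 16, the sequence is eventually periodic: after a pre-period of length 7 it cycles with period 3.
For j ≥ 7, a(j) depends only on (j - 7) mod 3. (156 - 7) mod 3 = 2, so a(156) = a(9) = 29.

29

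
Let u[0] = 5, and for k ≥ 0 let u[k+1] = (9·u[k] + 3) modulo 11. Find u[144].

Listing terms: u[0] = 5,  u[1] = 4,  u[2] = 6,  u[3] = 2,  u[4] = 10,  u[5] = 5.
The sequence repeats with period 5.
(144 - 0) mod 5 = 4, so u[144] = u[4] = 10.

10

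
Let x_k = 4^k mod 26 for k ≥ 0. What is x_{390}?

14

x_0 = 1; x_1 = 4; x_2 = 16; x_3 = 12; x_4 = 22; x_5 = 10; x_6 = 14; x_7 = 4.
Since x_7 = x_1 = 4, the sequence is eventually periodic: after a pre-period of length 1 it cycles with period 6.
For k ≥ 1, x_k depends only on (k - 1) mod 6. (390 - 1) mod 6 = 5, so x_{390} = x_6 = 14.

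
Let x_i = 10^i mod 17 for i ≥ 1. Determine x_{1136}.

Listing terms: x_1 = 10,  x_2 = 15,  x_3 = 14,  x_4 = 4,  x_5 = 6,  x_6 = 9,  x_7 = 5,  x_8 = 16,  x_9 = 7,  x_{10} = 2,  x_{11} = 3,  x_{12} = 13,  x_{13} = 11,  x_{14} = 8,  x_{15} = 12,  x_{16} = 1,  x_{17} = 10.
Since x_{17} = x_1 = 10, the sequence is periodic with period 16.
(1136 - 1) mod 16 = 15, so x_{1136} = x_{16} = 1.

1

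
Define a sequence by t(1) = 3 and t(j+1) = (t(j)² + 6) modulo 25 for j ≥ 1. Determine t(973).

Listing terms: t(1) = 3; t(2) = 15; t(3) = 6; t(4) = 17; t(5) = 20; t(6) = 6.
Since t(6) = t(3) = 6, the sequence is eventually periodic: after a pre-period of length 2 it cycles with period 3.
For j ≥ 3, t(j) depends only on (j - 3) mod 3. (973 - 3) mod 3 = 1, so t(973) = t(4) = 17.

17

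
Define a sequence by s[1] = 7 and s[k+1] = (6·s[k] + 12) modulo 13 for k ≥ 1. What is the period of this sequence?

We have s[1] = 7; s[2] = 2; s[3] = 11; s[4] = 0; s[5] = 12; s[6] = 6; s[7] = 9; s[8] = 1; s[9] = 5; s[10] = 3; s[11] = 4; s[12] = 10; s[13] = 7.
The sequence repeats with period 12.

12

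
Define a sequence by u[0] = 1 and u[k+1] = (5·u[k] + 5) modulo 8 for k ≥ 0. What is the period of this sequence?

We have u[0] = 1,  u[1] = 2,  u[2] = 7,  u[3] = 0,  u[4] = 5,  u[5] = 6,  u[6] = 3,  u[7] = 4,  u[8] = 1.
Since u[8] = u[0] = 1, the sequence is periodic with period 8.

8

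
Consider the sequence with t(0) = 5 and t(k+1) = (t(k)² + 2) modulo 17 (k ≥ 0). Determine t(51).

Computing terms: t(0) = 5; t(1) = 10; t(2) = 0; t(3) = 2; t(4) = 6; t(5) = 4; t(6) = 1; t(7) = 3; t(8) = 11; t(9) = 4.
Since t(9) = t(5) = 4, the sequence is eventually periodic: after a pre-period of length 5 it cycles with period 4.
For k ≥ 5, t(k) depends only on (k - 5) mod 4. (51 - 5) mod 4 = 2, so t(51) = t(7) = 3.

3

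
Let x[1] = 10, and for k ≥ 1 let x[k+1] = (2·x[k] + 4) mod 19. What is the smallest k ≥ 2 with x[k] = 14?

3

x[1] = 10, x[2] = 5, x[3] = 14, x[4] = 13, x[5] = 11, x[6] = 7, x[7] = 18, x[8] = 2, x[9] = 8, x[10] = 1, x[11] = 6, x[12] = 16, x[13] = 17, x[14] = 0, x[15] = 4, x[16] = 12, x[17] = 9, x[18] = 3, x[19] = 10.
The sequence repeats with period 18.
The value 14 first appears (with k ≥ 2) at x[3].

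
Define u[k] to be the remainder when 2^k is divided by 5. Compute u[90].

We have u[1] = 2; u[2] = 4; u[3] = 3; u[4] = 1; u[5] = 2.
The sequence repeats with period 4.
(90 - 1) mod 4 = 1, so u[90] = u[2] = 4.

4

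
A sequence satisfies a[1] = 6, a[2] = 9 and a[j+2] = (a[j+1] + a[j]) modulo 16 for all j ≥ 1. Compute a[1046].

1

We have a[1] = 6, a[2] = 9, a[3] = 15, a[4] = 8, a[5] = 7, a[6] = 15, a[7] = 6, a[8] = 5, a[9] = 11, a[10] = 0, a[11] = 11, a[12] = 11, a[13] = 6, a[14] = 1, a[15] = 7, a[16] = 8, a[17] = 15, a[18] = 7, a[19] = 6, a[20] = 13, a[21] = 3, a[22] = 0, a[23] = 3, a[24] = 3, a[25] = 6, a[26] = 9.
Since (a[25], a[26]) = (a[1], a[2]) = (6, 9) (two consecutive terms determine the rest), the sequence is periodic with period 24.
So a[1046] = a[1 + ((1046-1) mod 24)] = a[14] = 1.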